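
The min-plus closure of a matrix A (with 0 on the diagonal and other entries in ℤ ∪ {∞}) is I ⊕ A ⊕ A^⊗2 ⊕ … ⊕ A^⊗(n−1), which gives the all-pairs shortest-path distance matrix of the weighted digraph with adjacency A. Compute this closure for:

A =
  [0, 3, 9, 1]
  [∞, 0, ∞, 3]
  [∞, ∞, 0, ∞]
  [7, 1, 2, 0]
Closure =
  [0, 2, 3, 1]
  [10, 0, 5, 3]
  [∞, ∞, 0, ∞]
  [7, 1, 2, 0]

This is the Floyd-Warshall all-pairs shortest-path computation. For each intermediate vertex k = 0, 1, …, 3, update dist[i][j] ← min(dist[i][j], dist[i][k] + dist[k][j]). The final matrix gives, for each (i, j), the minimum total weight of any directed path from i to j (possibly empty when i = j).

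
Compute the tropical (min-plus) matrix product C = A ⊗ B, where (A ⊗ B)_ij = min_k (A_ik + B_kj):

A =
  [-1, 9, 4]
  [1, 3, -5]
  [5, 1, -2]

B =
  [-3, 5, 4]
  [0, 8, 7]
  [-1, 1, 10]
A ⊗ B =
  [-4, 4, 3]
  [-6, -4, 5]
  [-3, -1, 8]

Apply the min-plus product entry-by-entry:
  C[0][0] = min over k of (A[0][0] + B[0][0] = -1 + -3 = -4, A[0][1] + B[1][0] = 9 + 0 = 9, A[0][2] + B[2][0] = 4 + -1 = 3) = -4 (attained at k = 0)
  C[0][1] = min over k of (A[0][0] + B[0][1] = -1 + 5 = 4, A[0][1] + B[1][1] = 9 + 8 = 17, A[0][2] + B[2][1] = 4 + 1 = 5) = 4 (attained at k = 0)
  C[0][2] = min over k of (A[0][0] + B[0][2] = -1 + 4 = 3, A[0][1] + B[1][2] = 9 + 7 = 16, A[0][2] + B[2][2] = 4 + 10 = 14) = 3 (attained at k = 0)
  C[1][0] = min over k of (A[1][0] + B[0][0] = 1 + -3 = -2, A[1][1] + B[1][0] = 3 + 0 = 3, A[1][2] + B[2][0] = -5 + -1 = -6) = -6 (attained at k = 2)
  C[1][1] = min over k of (A[1][0] + B[0][1] = 1 + 5 = 6, A[1][1] + B[1][1] = 3 + 8 = 11, A[1][2] + B[2][1] = -5 + 1 = -4) = -4 (attained at k = 2)
  C[1][2] = min over k of (A[1][0] + B[0][2] = 1 + 4 = 5, A[1][1] + B[1][2] = 3 + 7 = 10, A[1][2] + B[2][2] = -5 + 10 = 5) = 5 (attained at k = 0)
  C[2][0] = min over k of (A[2][0] + B[0][0] = 5 + -3 = 2, A[2][1] + B[1][0] = 1 + 0 = 1, A[2][2] + B[2][0] = -2 + -1 = -3) = -3 (attained at k = 2)
  C[2][1] = min over k of (A[2][0] + B[0][1] = 5 + 5 = 10, A[2][1] + B[1][1] = 1 + 8 = 9, A[2][2] + B[2][1] = -2 + 1 = -1) = -1 (attained at k = 2)
  C[2][2] = min over k of (A[2][0] + B[0][2] = 5 + 4 = 9, A[2][1] + B[1][2] = 1 + 7 = 8, A[2][2] + B[2][2] = -2 + 10 = 8) = 8 (attained at k = 1)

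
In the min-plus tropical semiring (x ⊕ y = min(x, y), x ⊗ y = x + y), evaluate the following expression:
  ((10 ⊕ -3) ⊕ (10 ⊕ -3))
((10 ⊕ -3) ⊕ (10 ⊕ -3)) = -3

Expand innermost to outermost. Recall ⊕ takes the minimum of its arguments and ⊗ takes their sum. Working out the expression ((10 ⊕ -3) ⊕ (10 ⊕ -3)) gives -3.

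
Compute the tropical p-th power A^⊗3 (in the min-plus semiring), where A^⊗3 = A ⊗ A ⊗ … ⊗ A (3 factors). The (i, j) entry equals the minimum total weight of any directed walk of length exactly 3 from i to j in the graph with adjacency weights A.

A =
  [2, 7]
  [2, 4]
A^⊗3 =
  [6, 11]
  [6, 11]

Each entry (A^⊗3)_ij equals the minimum over all length-3 walks i = v_0 → v_1 → … → v_3 = j of Σ_t A[v_t][v_{t+1}]. For example, for (i, j) = (0, 1) we minimise over 4 possible intermediate vertex sequences; the minimum is 11, attained along the walk 0 → 0 → 0 → 1.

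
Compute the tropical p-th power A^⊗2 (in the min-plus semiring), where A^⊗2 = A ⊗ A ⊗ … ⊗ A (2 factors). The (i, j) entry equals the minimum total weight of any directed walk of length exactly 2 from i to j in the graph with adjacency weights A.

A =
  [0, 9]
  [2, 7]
A^⊗2 =
  [0, 9]
  [2, 11]

Each entry (A^⊗2)_ij equals the minimum over all length-2 walks i = v_0 → v_1 → … → v_2 = j of Σ_t A[v_t][v_{t+1}]. For example, for (i, j) = (0, 1) we minimise over 2 possible intermediate vertex sequences; the minimum is 9, attained along the walk 0 → 0 → 1.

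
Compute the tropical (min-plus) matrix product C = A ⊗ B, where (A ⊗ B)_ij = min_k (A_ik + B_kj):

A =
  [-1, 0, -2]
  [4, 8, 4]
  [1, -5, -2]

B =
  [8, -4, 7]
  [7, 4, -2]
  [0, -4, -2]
A ⊗ B =
  [-2, -6, -4]
  [4, 0, 2]
  [-2, -6, -7]

Apply the min-plus product entry-by-entry:
  C[0][0] = min over k of (A[0][0] + B[0][0] = -1 + 8 = 7, A[0][1] + B[1][0] = 0 + 7 = 7, A[0][2] + B[2][0] = -2 + 0 = -2) = -2 (attained at k = 2)
  C[0][1] = min over k of (A[0][0] + B[0][1] = -1 + -4 = -5, A[0][1] + B[1][1] = 0 + 4 = 4, A[0][2] + B[2][1] = -2 + -4 = -6) = -6 (attained at k = 2)
  C[0][2] = min over k of (A[0][0] + B[0][2] = -1 + 7 = 6, A[0][1] + B[1][2] = 0 + -2 = -2, A[0][2] + B[2][2] = -2 + -2 = -4) = -4 (attained at k = 2)
  C[1][0] = min over k of (A[1][0] + B[0][0] = 4 + 8 = 12, A[1][1] + B[1][0] = 8 + 7 = 15, A[1][2] + B[2][0] = 4 + 0 = 4) = 4 (attained at k = 2)
  C[1][1] = min over k of (A[1][0] + B[0][1] = 4 + -4 = 0, A[1][1] + B[1][1] = 8 + 4 = 12, A[1][2] + B[2][1] = 4 + -4 = 0) = 0 (attained at k = 0)
  C[1][2] = min over k of (A[1][0] + B[0][2] = 4 + 7 = 11, A[1][1] + B[1][2] = 8 + -2 = 6, A[1][2] + B[2][2] = 4 + -2 = 2) = 2 (attained at k = 2)
  C[2][0] = min over k of (A[2][0] + B[0][0] = 1 + 8 = 9, A[2][1] + B[1][0] = -5 + 7 = 2, A[2][2] + B[2][0] = -2 + 0 = -2) = -2 (attained at k = 2)
  C[2][1] = min over k of (A[2][0] + B[0][1] = 1 + -4 = -3, A[2][1] + B[1][1] = -5 + 4 = -1, A[2][2] + B[2][1] = -2 + -4 = -6) = -6 (attained at k = 2)
  C[2][2] = min over k of (A[2][0] + B[0][2] = 1 + 7 = 8, A[2][1] + B[1][2] = -5 + -2 = -7, A[2][2] + B[2][2] = -2 + -2 = -4) = -7 (attained at k = 1)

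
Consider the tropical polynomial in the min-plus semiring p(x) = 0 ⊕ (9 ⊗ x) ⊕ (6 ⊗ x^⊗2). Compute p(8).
p(8) = 0

A tropical monomial a ⊗ x^⊗i evaluates to a + i · x. Evaluating each term at x = 8:
  Term 0 contributes 0 + 0 · 8 = 0
  Term 1 contributes 9 + 1 · 8 = 17
  Term 2 contributes 6 + 2 · 8 = 22
p(8) = ⊕ of these = min[0, 17, 22] = 0.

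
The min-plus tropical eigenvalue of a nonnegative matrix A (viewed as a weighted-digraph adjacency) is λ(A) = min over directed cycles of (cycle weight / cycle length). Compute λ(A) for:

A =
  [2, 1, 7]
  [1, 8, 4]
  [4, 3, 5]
λ(A) = 1

Enumerate directed cycles and compute their means (weight / length). Sample:
  cycle 0 → 0: weight = 2, length = 1, mean = 2/1 ≈ 2.000
  cycle 1 → 1: weight = 8, length = 1, mean = 8/1 ≈ 8.000
  cycle 2 → 2: weight = 5, length = 1, mean = 5/1 ≈ 5.000
  cycle 0 → 1 → 0: weight = 2, length = 2, mean = 2/2 ≈ 1.000
  cycle 0 → 2 → 0: weight = 11, length = 2, mean = 11/2 ≈ 5.500
  cycle 1 → 0 → 1: weight = 2, length = 2, mean = 2/2 ≈ 1.000
Minimum mean = 1.000, attained e.g. along the cycle 0 → 1 → 0 with weight 2 and length 2. So λ(A) = 2/2 = 1.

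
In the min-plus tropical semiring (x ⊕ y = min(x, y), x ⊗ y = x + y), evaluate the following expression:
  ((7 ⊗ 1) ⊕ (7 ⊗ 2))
((7 ⊗ 1) ⊕ (7 ⊗ 2)) = 8

Expand innermost to outermost. Recall ⊕ takes the minimum of its arguments and ⊗ takes their sum. Working out the expression ((7 ⊗ 1) ⊕ (7 ⊗ 2)) gives 8.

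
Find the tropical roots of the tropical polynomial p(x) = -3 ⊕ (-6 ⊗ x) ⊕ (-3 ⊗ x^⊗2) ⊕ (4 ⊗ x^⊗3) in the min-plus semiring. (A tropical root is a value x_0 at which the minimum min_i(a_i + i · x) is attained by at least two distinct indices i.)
Roots: {-7, -3, 3}

Each tropical root is a break point of the lower envelope of the lines y = a_i + i · x (there are 4 lines, with slopes 0, 1, ..., 3). Only the lines that attain the minimum somewhere contribute to roots; other lines are dominated. Here the surviving (envelope) indices are i = 3, i = 2, i = 1, i = 0.
Intersections between consecutive envelope lines give the roots: for adjacent envelope indices i < j the intersection is x = (a_i − a_j) / (j − i). Reading off the sorted break points: {-7, -3, 3}.
Verification: at each break x_0, at least two indices attain the minimum of min_i(a_i + i · x_0).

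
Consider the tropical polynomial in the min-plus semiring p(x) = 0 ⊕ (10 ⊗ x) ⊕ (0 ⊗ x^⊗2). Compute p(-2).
p(-2) = -4

A tropical monomial a ⊗ x^⊗i evaluates to a + i · x. Evaluating each term at x = -2:
  Term 0 contributes 0 + 0 · -2 = 0
  Term 1 contributes 10 + 1 · -2 = 8
  Term 2 contributes 0 + 2 · -2 = -4
p(-2) = ⊕ of these = min[0, 8, -4] = -4.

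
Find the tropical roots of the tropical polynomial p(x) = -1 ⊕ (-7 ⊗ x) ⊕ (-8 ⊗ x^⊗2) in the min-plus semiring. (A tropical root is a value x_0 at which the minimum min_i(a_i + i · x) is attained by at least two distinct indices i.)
Roots: {1, 6}

Each tropical root is a break point of the lower envelope of the lines y = a_i + i · x (there are 3 lines, with slopes 0, 1, ..., 2). Only the lines that attain the minimum somewhere contribute to roots; other lines are dominated. Here the surviving (envelope) indices are i = 2, i = 1, i = 0.
Intersections between consecutive envelope lines give the roots: for adjacent envelope indices i < j the intersection is x = (a_i − a_j) / (j − i). Reading off the sorted break points: {1, 6}.
Verification: at each break x_0, at least two indices attain the minimum of min_i(a_i + i · x_0).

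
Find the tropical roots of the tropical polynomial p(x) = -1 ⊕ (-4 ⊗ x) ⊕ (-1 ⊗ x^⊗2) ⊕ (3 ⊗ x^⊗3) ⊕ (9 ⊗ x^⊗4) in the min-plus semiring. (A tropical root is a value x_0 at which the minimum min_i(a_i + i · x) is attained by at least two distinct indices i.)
Roots: {-6, -4, -3, 3}

Each tropical root is a break point of the lower envelope of the lines y = a_i + i · x (there are 5 lines, with slopes 0, 1, ..., 4). Only the lines that attain the minimum somewhere contribute to roots; other lines are dominated. Here the surviving (envelope) indices are i = 4, i = 3, i = 2, i = 1, i = 0.
Intersections between consecutive envelope lines give the roots: for adjacent envelope indices i < j the intersection is x = (a_i − a_j) / (j − i). Reading off the sorted break points: {-6, -4, -3, 3}.
Verification: at each break x_0, at least two indices attain the minimum of min_i(a_i + i · x_0).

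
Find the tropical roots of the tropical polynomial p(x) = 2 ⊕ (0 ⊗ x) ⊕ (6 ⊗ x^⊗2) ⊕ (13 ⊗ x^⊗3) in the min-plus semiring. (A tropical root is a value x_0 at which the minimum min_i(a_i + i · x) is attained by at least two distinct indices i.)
Roots: {-7, -6, 2}

Each tropical root is a break point of the lower envelope of the lines y = a_i + i · x (there are 4 lines, with slopes 0, 1, ..., 3). Only the lines that attain the minimum somewhere contribute to roots; other lines are dominated. Here the surviving (envelope) indices are i = 3, i = 2, i = 1, i = 0.
Intersections between consecutive envelope lines give the roots: for adjacent envelope indices i < j the intersection is x = (a_i − a_j) / (j − i). Reading off the sorted break points: {-7, -6, 2}.
Verification: at each break x_0, at least two indices attain the minimum of min_i(a_i + i · x_0).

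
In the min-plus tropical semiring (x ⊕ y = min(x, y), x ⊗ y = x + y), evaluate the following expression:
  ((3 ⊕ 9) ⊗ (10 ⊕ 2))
((3 ⊕ 9) ⊗ (10 ⊕ 2)) = 5

Expand innermost to outermost. Recall ⊕ takes the minimum of its arguments and ⊗ takes their sum. Working out the expression ((3 ⊕ 9) ⊗ (10 ⊕ 2)) gives 5.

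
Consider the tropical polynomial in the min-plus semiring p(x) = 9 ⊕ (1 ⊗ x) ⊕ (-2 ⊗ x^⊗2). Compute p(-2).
p(-2) = -6

A tropical monomial a ⊗ x^⊗i evaluates to a + i · x. Evaluating each term at x = -2:
  Term 0 contributes 9 + 0 · -2 = 9
  Term 1 contributes 1 + 1 · -2 = -1
  Term 2 contributes -2 + 2 · -2 = -6
p(-2) = ⊕ of these = min[9, -1, -6] = -6.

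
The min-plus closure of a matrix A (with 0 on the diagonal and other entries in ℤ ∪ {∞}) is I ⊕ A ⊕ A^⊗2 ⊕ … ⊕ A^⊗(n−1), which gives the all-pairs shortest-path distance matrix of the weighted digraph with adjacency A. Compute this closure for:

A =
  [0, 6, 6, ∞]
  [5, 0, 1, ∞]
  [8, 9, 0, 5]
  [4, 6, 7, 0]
Closure =
  [0, 6, 6, 11]
  [5, 0, 1, 6]
  [8, 9, 0, 5]
  [4, 6, 7, 0]

This is the Floyd-Warshall all-pairs shortest-path computation. For each intermediate vertex k = 0, 1, …, 3, update dist[i][j] ← min(dist[i][j], dist[i][k] + dist[k][j]). The final matrix gives, for each (i, j), the minimum total weight of any directed path from i to j (possibly empty when i = j).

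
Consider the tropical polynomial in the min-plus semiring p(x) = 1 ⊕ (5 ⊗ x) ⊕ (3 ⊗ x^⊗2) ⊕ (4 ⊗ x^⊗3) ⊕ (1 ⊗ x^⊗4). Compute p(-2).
p(-2) = -7

A tropical monomial a ⊗ x^⊗i evaluates to a + i · x. Evaluating each term at x = -2:
  Term 0 contributes 1 + 0 · -2 = 1
  Term 1 contributes 5 + 1 · -2 = 3
  Term 2 contributes 3 + 2 · -2 = -1
  Term 3 contributes 4 + 3 · -2 = -2
  Term 4 contributes 1 + 4 · -2 = -7
p(-2) = ⊕ of these = min[1, 3, -1, -2, -7] = -7.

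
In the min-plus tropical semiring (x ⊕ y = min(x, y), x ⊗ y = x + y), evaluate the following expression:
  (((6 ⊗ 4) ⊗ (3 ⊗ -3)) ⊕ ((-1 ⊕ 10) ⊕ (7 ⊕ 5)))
(((6 ⊗ 4) ⊗ (3 ⊗ -3)) ⊕ ((-1 ⊕ 10) ⊕ (7 ⊕ 5))) = -1

Expand innermost to outermost. Recall ⊕ takes the minimum of its arguments and ⊗ takes their sum. Working out the expression (((6 ⊗ 4) ⊗ (3 ⊗ -3)) ⊕ ((-1 ⊕ 10) ⊕ (7 ⊕ 5))) gives -1.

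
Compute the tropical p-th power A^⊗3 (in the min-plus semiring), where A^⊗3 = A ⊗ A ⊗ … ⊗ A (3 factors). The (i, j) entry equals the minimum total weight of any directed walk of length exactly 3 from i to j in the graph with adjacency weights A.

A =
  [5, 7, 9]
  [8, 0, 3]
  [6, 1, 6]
A^⊗3 =
  [15, 7, 10]
  [8, 0, 3]
  [9, 1, 4]

Each entry (A^⊗3)_ij equals the minimum over all length-3 walks i = v_0 → v_1 → … → v_3 = j of Σ_t A[v_t][v_{t+1}]. For example, for (i, j) = (0, 2) we minimise over 9 possible intermediate vertex sequences; the minimum is 10, attained along the walk 0 → 1 → 1 → 2.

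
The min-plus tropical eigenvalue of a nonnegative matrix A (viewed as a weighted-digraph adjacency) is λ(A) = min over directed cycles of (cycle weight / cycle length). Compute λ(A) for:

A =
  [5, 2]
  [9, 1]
λ(A) = 1

Enumerate directed cycles and compute their means (weight / length). Sample:
  cycle 0 → 0: weight = 5, length = 1, mean = 5/1 ≈ 5.000
  cycle 1 → 1: weight = 1, length = 1, mean = 1/1 ≈ 1.000
  cycle 0 → 1 → 0: weight = 11, length = 2, mean = 11/2 ≈ 5.500
  cycle 1 → 0 → 1: weight = 11, length = 2, mean = 11/2 ≈ 5.500
Minimum mean = 1.000, attained e.g. along the cycle 1 → 1 with weight 1 and length 1. So λ(A) = 1/1 = 1.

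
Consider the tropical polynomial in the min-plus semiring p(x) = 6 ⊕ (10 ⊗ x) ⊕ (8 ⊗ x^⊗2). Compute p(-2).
p(-2) = 4

A tropical monomial a ⊗ x^⊗i evaluates to a + i · x. Evaluating each term at x = -2:
  Term 0 contributes 6 + 0 · -2 = 6
  Term 1 contributes 10 + 1 · -2 = 8
  Term 2 contributes 8 + 2 · -2 = 4
p(-2) = ⊕ of these = min[6, 8, 4] = 4.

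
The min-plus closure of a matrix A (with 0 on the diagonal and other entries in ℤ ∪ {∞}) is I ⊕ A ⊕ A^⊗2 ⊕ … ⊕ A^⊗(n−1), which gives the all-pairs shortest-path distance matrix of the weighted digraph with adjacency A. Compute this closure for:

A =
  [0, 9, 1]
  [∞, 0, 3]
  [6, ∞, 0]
Closure =
  [0, 9, 1]
  [9, 0, 3]
  [6, 15, 0]

This is the Floyd-Warshall all-pairs shortest-path computation. For each intermediate vertex k = 0, 1, …, 2, update dist[i][j] ← min(dist[i][j], dist[i][k] + dist[k][j]). The final matrix gives, for each (i, j), the minimum total weight of any directed path from i to j (possibly empty when i = j).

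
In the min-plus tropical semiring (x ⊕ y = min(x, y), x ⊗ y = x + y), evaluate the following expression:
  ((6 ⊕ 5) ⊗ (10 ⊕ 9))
((6 ⊕ 5) ⊗ (10 ⊕ 9)) = 14

Expand innermost to outermost. Recall ⊕ takes the minimum of its arguments and ⊗ takes their sum. Working out the expression ((6 ⊕ 5) ⊗ (10 ⊕ 9)) gives 14.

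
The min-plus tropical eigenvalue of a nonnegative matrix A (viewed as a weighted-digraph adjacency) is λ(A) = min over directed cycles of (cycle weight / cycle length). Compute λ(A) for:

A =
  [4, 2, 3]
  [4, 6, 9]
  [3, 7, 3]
λ(A) = 3

Enumerate directed cycles and compute their means (weight / length). Sample:
  cycle 0 → 0: weight = 4, length = 1, mean = 4/1 ≈ 4.000
  cycle 1 → 1: weight = 6, length = 1, mean = 6/1 ≈ 6.000
  cycle 2 → 2: weight = 3, length = 1, mean = 3/1 ≈ 3.000
  cycle 0 → 1 → 0: weight = 6, length = 2, mean = 6/2 ≈ 3.000
  cycle 0 → 2 → 0: weight = 6, length = 2, mean = 6/2 ≈ 3.000
  cycle 1 → 0 → 1: weight = 6, length = 2, mean = 6/2 ≈ 3.000
Minimum mean = 3.000, attained e.g. along the cycle 2 → 2 with weight 3 and length 1. So λ(A) = 3/1 = 3.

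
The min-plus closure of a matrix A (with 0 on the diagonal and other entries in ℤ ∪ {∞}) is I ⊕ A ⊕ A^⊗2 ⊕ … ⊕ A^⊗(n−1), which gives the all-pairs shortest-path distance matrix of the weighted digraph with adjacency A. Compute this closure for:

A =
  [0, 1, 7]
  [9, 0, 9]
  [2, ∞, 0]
Closure =
  [0, 1, 7]
  [9, 0, 9]
  [2, 3, 0]

This is the Floyd-Warshall all-pairs shortest-path computation. For each intermediate vertex k = 0, 1, …, 2, update dist[i][j] ← min(dist[i][j], dist[i][k] + dist[k][j]). The final matrix gives, for each (i, j), the minimum total weight of any directed path from i to j (possibly empty when i = j).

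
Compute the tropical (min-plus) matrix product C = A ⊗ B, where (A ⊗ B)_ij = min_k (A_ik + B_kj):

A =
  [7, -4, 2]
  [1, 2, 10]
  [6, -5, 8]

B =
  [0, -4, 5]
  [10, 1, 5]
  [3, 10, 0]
A ⊗ B =
  [5, -3, 1]
  [1, -3, 6]
  [5, -4, 0]

Apply the min-plus product entry-by-entry:
  C[0][0] = min over k of (A[0][0] + B[0][0] = 7 + 0 = 7, A[0][1] + B[1][0] = -4 + 10 = 6, A[0][2] + B[2][0] = 2 + 3 = 5) = 5 (attained at k = 2)
  C[0][1] = min over k of (A[0][0] + B[0][1] = 7 + -4 = 3, A[0][1] + B[1][1] = -4 + 1 = -3, A[0][2] + B[2][1] = 2 + 10 = 12) = -3 (attained at k = 1)
  C[0][2] = min over k of (A[0][0] + B[0][2] = 7 + 5 = 12, A[0][1] + B[1][2] = -4 + 5 = 1, A[0][2] + B[2][2] = 2 + 0 = 2) = 1 (attained at k = 1)
  C[1][0] = min over k of (A[1][0] + B[0][0] = 1 + 0 = 1, A[1][1] + B[1][0] = 2 + 10 = 12, A[1][2] + B[2][0] = 10 + 3 = 13) = 1 (attained at k = 0)
  C[1][1] = min over k of (A[1][0] + B[0][1] = 1 + -4 = -3, A[1][1] + B[1][1] = 2 + 1 = 3, A[1][2] + B[2][1] = 10 + 10 = 20) = -3 (attained at k = 0)
  C[1][2] = min over k of (A[1][0] + B[0][2] = 1 + 5 = 6, A[1][1] + B[1][2] = 2 + 5 = 7, A[1][2] + B[2][2] = 10 + 0 = 10) = 6 (attained at k = 0)
  C[2][0] = min over k of (A[2][0] + B[0][0] = 6 + 0 = 6, A[2][1] + B[1][0] = -5 + 10 = 5, A[2][2] + B[2][0] = 8 + 3 = 11) = 5 (attained at k = 1)
  C[2][1] = min over k of (A[2][0] + B[0][1] = 6 + -4 = 2, A[2][1] + B[1][1] = -5 + 1 = -4, A[2][2] + B[2][1] = 8 + 10 = 18) = -4 (attained at k = 1)
  C[2][2] = min over k of (A[2][0] + B[0][2] = 6 + 5 = 11, A[2][1] + B[1][2] = -5 + 5 = 0, A[2][2] + B[2][2] = 8 + 0 = 8) = 0 (attained at k = 1)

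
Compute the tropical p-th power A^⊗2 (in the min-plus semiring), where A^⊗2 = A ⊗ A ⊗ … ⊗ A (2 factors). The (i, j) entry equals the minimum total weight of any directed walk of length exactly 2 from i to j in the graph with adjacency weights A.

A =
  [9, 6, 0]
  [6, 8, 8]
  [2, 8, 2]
A^⊗2 =
  [2, 8, 2]
  [10, 12, 6]
  [4, 8, 2]

Each entry (A^⊗2)_ij equals the minimum over all length-2 walks i = v_0 → v_1 → … → v_2 = j of Σ_t A[v_t][v_{t+1}]. For example, for (i, j) = (0, 2) we minimise over 3 possible intermediate vertex sequences; the minimum is 2, attained along the walk 0 → 2 → 2.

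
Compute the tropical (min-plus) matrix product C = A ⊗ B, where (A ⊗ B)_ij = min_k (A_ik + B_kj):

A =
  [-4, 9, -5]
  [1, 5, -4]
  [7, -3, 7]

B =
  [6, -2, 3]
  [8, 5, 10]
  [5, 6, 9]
A ⊗ B =
  [0, -6, -1]
  [1, -1, 4]
  [5, 2, 7]

Apply the min-plus product entry-by-entry:
  C[0][0] = min over k of (A[0][0] + B[0][0] = -4 + 6 = 2, A[0][1] + B[1][0] = 9 + 8 = 17, A[0][2] + B[2][0] = -5 + 5 = 0) = 0 (attained at k = 2)
  C[0][1] = min over k of (A[0][0] + B[0][1] = -4 + -2 = -6, A[0][1] + B[1][1] = 9 + 5 = 14, A[0][2] + B[2][1] = -5 + 6 = 1) = -6 (attained at k = 0)
  C[0][2] = min over k of (A[0][0] + B[0][2] = -4 + 3 = -1, A[0][1] + B[1][2] = 9 + 10 = 19, A[0][2] + B[2][2] = -5 + 9 = 4) = -1 (attained at k = 0)
  C[1][0] = min over k of (A[1][0] + B[0][0] = 1 + 6 = 7, A[1][1] + B[1][0] = 5 + 8 = 13, A[1][2] + B[2][0] = -4 + 5 = 1) = 1 (attained at k = 2)
  C[1][1] = min over k of (A[1][0] + B[0][1] = 1 + -2 = -1, A[1][1] + B[1][1] = 5 + 5 = 10, A[1][2] + B[2][1] = -4 + 6 = 2) = -1 (attained at k = 0)
  C[1][2] = min over k of (A[1][0] + B[0][2] = 1 + 3 = 4, A[1][1] + B[1][2] = 5 + 10 = 15, A[1][2] + B[2][2] = -4 + 9 = 5) = 4 (attained at k = 0)
  C[2][0] = min over k of (A[2][0] + B[0][0] = 7 + 6 = 13, A[2][1] + B[1][0] = -3 + 8 = 5, A[2][2] + B[2][0] = 7 + 5 = 12) = 5 (attained at k = 1)
  C[2][1] = min over k of (A[2][0] + B[0][1] = 7 + -2 = 5, A[2][1] + B[1][1] = -3 + 5 = 2, A[2][2] + B[2][1] = 7 + 6 = 13) = 2 (attained at k = 1)
  C[2][2] = min over k of (A[2][0] + B[0][2] = 7 + 3 = 10, A[2][1] + B[1][2] = -3 + 10 = 7, A[2][2] + B[2][2] = 7 + 9 = 16) = 7 (attained at k = 1)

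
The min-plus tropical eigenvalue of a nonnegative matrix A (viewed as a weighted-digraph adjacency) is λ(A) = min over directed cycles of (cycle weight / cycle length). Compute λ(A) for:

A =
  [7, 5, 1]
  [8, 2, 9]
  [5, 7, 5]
λ(A) = 2

Enumerate directed cycles and compute their means (weight / length). Sample:
  cycle 0 → 0: weight = 7, length = 1, mean = 7/1 ≈ 7.000
  cycle 1 → 1: weight = 2, length = 1, mean = 2/1 ≈ 2.000
  cycle 2 → 2: weight = 5, length = 1, mean = 5/1 ≈ 5.000
  cycle 0 → 1 → 0: weight = 13, length = 2, mean = 13/2 ≈ 6.500
  cycle 0 → 2 → 0: weight = 6, length = 2, mean = 6/2 ≈ 3.000
  cycle 1 → 0 → 1: weight = 13, length = 2, mean = 13/2 ≈ 6.500
Minimum mean = 2.000, attained e.g. along the cycle 1 → 1 with weight 2 and length 1. So λ(A) = 2/1 = 2.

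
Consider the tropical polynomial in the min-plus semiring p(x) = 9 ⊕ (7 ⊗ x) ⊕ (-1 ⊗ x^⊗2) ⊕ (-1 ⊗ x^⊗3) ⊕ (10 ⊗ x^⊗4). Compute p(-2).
p(-2) = -7

A tropical monomial a ⊗ x^⊗i evaluates to a + i · x. Evaluating each term at x = -2:
  Term 0 contributes 9 + 0 · -2 = 9
  Term 1 contributes 7 + 1 · -2 = 5
  Term 2 contributes -1 + 2 · -2 = -5
  Term 3 contributes -1 + 3 · -2 = -7
  Term 4 contributes 10 + 4 · -2 = 2
p(-2) = ⊕ of these = min[9, 5, -5, -7, 2] = -7.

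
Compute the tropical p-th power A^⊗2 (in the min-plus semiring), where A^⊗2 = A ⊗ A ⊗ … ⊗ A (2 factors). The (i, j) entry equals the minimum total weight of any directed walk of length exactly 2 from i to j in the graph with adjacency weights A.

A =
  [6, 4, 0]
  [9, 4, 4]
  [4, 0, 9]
A^⊗2 =
  [4, 0, 6]
  [8, 4, 8]
  [9, 4, 4]

Each entry (A^⊗2)_ij equals the minimum over all length-2 walks i = v_0 → v_1 → … → v_2 = j of Σ_t A[v_t][v_{t+1}]. For example, for (i, j) = (0, 2) we minimise over 3 possible intermediate vertex sequences; the minimum is 6, attained along the walk 0 → 0 → 2.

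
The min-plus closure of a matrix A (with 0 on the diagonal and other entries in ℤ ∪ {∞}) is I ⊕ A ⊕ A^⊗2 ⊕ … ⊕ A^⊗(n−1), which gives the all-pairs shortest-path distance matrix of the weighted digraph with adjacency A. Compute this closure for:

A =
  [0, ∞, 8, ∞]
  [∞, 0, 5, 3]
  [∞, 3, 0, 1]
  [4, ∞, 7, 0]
Closure =
  [0, 11, 8, 9]
  [7, 0, 5, 3]
  [5, 3, 0, 1]
  [4, 10, 7, 0]

This is the Floyd-Warshall all-pairs shortest-path computation. For each intermediate vertex k = 0, 1, …, 3, update dist[i][j] ← min(dist[i][j], dist[i][k] + dist[k][j]). The final matrix gives, for each (i, j), the minimum total weight of any directed path from i to j (possibly empty when i = j).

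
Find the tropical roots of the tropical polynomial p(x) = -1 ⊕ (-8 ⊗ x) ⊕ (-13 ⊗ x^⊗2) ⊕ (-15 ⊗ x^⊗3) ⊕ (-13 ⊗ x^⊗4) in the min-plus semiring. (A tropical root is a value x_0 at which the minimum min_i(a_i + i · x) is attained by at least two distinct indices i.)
Roots: {-2, 2, 5, 7}

Each tropical root is a break point of the lower envelope of the lines y = a_i + i · x (there are 5 lines, with slopes 0, 1, ..., 4). Only the lines that attain the minimum somewhere contribute to roots; other lines are dominated. Here the surviving (envelope) indices are i = 4, i = 3, i = 2, i = 1, i = 0.
Intersections between consecutive envelope lines give the roots: for adjacent envelope indices i < j the intersection is x = (a_i − a_j) / (j − i). Reading off the sorted break points: {-2, 2, 5, 7}.
Verification: at each break x_0, at least two indices attain the minimum of min_i(a_i + i · x_0).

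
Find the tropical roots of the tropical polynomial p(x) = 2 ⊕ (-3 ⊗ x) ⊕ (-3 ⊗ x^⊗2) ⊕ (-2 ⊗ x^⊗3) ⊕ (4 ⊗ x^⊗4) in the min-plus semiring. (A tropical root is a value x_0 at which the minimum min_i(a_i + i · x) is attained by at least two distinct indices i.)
Roots: {-6, -1, 0, 5}

Each tropical root is a break point of the lower envelope of the lines y = a_i + i · x (there are 5 lines, with slopes 0, 1, ..., 4). Only the lines that attain the minimum somewhere contribute to roots; other lines are dominated. Here the surviving (envelope) indices are i = 4, i = 3, i = 2, i = 1, i = 0.
Intersections between consecutive envelope lines give the roots: for adjacent envelope indices i < j the intersection is x = (a_i − a_j) / (j − i). Reading off the sorted break points: {-6, -1, 0, 5}.
Verification: at each break x_0, at least two indices attain the minimum of min_i(a_i + i · x_0).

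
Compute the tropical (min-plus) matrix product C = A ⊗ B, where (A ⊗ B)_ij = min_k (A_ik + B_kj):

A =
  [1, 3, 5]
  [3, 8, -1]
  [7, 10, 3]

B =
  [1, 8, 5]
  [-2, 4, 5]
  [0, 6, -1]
A ⊗ B =
  [1, 7, 4]
  [-1, 5, -2]
  [3, 9, 2]

Apply the min-plus product entry-by-entry:
  C[0][0] = min over k of (A[0][0] + B[0][0] = 1 + 1 = 2, A[0][1] + B[1][0] = 3 + -2 = 1, A[0][2] + B[2][0] = 5 + 0 = 5) = 1 (attained at k = 1)
  C[0][1] = min over k of (A[0][0] + B[0][1] = 1 + 8 = 9, A[0][1] + B[1][1] = 3 + 4 = 7, A[0][2] + B[2][1] = 5 + 6 = 11) = 7 (attained at k = 1)
  C[0][2] = min over k of (A[0][0] + B[0][2] = 1 + 5 = 6, A[0][1] + B[1][2] = 3 + 5 = 8, A[0][2] + B[2][2] = 5 + -1 = 4) = 4 (attained at k = 2)
  C[1][0] = min over k of (A[1][0] + B[0][0] = 3 + 1 = 4, A[1][1] + B[1][0] = 8 + -2 = 6, A[1][2] + B[2][0] = -1 + 0 = -1) = -1 (attained at k = 2)
  C[1][1] = min over k of (A[1][0] + B[0][1] = 3 + 8 = 11, A[1][1] + B[1][1] = 8 + 4 = 12, A[1][2] + B[2][1] = -1 + 6 = 5) = 5 (attained at k = 2)
  C[1][2] = min over k of (A[1][0] + B[0][2] = 3 + 5 = 8, A[1][1] + B[1][2] = 8 + 5 = 13, A[1][2] + B[2][2] = -1 + -1 = -2) = -2 (attained at k = 2)
  C[2][0] = min over k of (A[2][0] + B[0][0] = 7 + 1 = 8, A[2][1] + B[1][0] = 10 + -2 = 8, A[2][2] + B[2][0] = 3 + 0 = 3) = 3 (attained at k = 2)
  C[2][1] = min over k of (A[2][0] + B[0][1] = 7 + 8 = 15, A[2][1] + B[1][1] = 10 + 4 = 14, A[2][2] + B[2][1] = 3 + 6 = 9) = 9 (attained at k = 2)
  C[2][2] = min over k of (A[2][0] + B[0][2] = 7 + 5 = 12, A[2][1] + B[1][2] = 10 + 5 = 15, A[2][2] + B[2][2] = 3 + -1 = 2) = 2 (attained at k = 2)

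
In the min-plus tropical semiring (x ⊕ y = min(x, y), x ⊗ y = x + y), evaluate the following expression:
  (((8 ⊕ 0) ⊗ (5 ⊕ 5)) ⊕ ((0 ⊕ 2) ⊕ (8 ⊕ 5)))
(((8 ⊕ 0) ⊗ (5 ⊕ 5)) ⊕ ((0 ⊕ 2) ⊕ (8 ⊕ 5))) = 0

Expand innermost to outermost. Recall ⊕ takes the minimum of its arguments and ⊗ takes their sum. Working out the expression (((8 ⊕ 0) ⊗ (5 ⊕ 5)) ⊕ ((0 ⊕ 2) ⊕ (8 ⊕ 5))) gives 0.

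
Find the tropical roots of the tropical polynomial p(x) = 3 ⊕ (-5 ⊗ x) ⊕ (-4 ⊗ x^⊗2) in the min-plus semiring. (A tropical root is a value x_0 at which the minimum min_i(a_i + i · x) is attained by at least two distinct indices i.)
Roots: {-1, 8}

Each tropical root is a break point of the lower envelope of the lines y = a_i + i · x (there are 3 lines, with slopes 0, 1, ..., 2). Only the lines that attain the minimum somewhere contribute to roots; other lines are dominated. Here the surviving (envelope) indices are i = 2, i = 1, i = 0.
Intersections between consecutive envelope lines give the roots: for adjacent envelope indices i < j the intersection is x = (a_i − a_j) / (j − i). Reading off the sorted break points: {-1, 8}.
Verification: at each break x_0, at least two indices attain the minimum of min_i(a_i + i · x_0).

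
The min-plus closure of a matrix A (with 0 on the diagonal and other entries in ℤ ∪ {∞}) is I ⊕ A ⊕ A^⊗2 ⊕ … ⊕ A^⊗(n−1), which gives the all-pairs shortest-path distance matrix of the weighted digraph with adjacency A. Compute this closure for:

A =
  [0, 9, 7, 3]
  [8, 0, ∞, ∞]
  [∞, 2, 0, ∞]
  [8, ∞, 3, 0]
Closure =
  [0, 8, 6, 3]
  [8, 0, 14, 11]
  [10, 2, 0, 13]
  [8, 5, 3, 0]

This is the Floyd-Warshall all-pairs shortest-path computation. For each intermediate vertex k = 0, 1, …, 3, update dist[i][j] ← min(dist[i][j], dist[i][k] + dist[k][j]). The final matrix gives, for each (i, j), the minimum total weight of any directed path from i to j (possibly empty when i = j).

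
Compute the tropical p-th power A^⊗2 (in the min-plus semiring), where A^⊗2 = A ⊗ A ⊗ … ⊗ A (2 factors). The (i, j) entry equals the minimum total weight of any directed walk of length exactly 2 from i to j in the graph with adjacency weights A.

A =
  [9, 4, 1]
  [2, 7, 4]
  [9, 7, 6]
A^⊗2 =
  [6, 8, 7]
  [9, 6, 3]
  [9, 13, 10]

Each entry (A^⊗2)_ij equals the minimum over all length-2 walks i = v_0 → v_1 → … → v_2 = j of Σ_t A[v_t][v_{t+1}]. For example, for (i, j) = (0, 2) we minimise over 3 possible intermediate vertex sequences; the minimum is 7, attained along the walk 0 → 2 → 2.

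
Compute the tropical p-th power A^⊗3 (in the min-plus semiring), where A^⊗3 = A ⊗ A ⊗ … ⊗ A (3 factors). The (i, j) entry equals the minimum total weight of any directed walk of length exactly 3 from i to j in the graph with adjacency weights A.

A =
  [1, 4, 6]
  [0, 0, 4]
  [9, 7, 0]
A^⊗3 =
  [3, 4, 6]
  [0, 0, 4]
  [7, 7, 0]

Each entry (A^⊗3)_ij equals the minimum over all length-3 walks i = v_0 → v_1 → … → v_3 = j of Σ_t A[v_t][v_{t+1}]. For example, for (i, j) = (0, 2) we minimise over 9 possible intermediate vertex sequences; the minimum is 6, attained along the walk 0 → 2 → 2 → 2.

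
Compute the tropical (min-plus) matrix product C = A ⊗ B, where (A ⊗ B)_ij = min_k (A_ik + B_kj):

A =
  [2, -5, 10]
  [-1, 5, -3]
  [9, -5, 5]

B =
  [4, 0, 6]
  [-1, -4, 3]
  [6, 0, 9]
A ⊗ B =
  [-6, -9, -2]
  [3, -3, 5]
  [-6, -9, -2]

Apply the min-plus product entry-by-entry:
  C[0][0] = min over k of (A[0][0] + B[0][0] = 2 + 4 = 6, A[0][1] + B[1][0] = -5 + -1 = -6, A[0][2] + B[2][0] = 10 + 6 = 16) = -6 (attained at k = 1)
  C[0][1] = min over k of (A[0][0] + B[0][1] = 2 + 0 = 2, A[0][1] + B[1][1] = -5 + -4 = -9, A[0][2] + B[2][1] = 10 + 0 = 10) = -9 (attained at k = 1)
  C[0][2] = min over k of (A[0][0] + B[0][2] = 2 + 6 = 8, A[0][1] + B[1][2] = -5 + 3 = -2, A[0][2] + B[2][2] = 10 + 9 = 19) = -2 (attained at k = 1)
  C[1][0] = min over k of (A[1][0] + B[0][0] = -1 + 4 = 3, A[1][1] + B[1][0] = 5 + -1 = 4, A[1][2] + B[2][0] = -3 + 6 = 3) = 3 (attained at k = 0)
  C[1][1] = min over k of (A[1][0] + B[0][1] = -1 + 0 = -1, A[1][1] + B[1][1] = 5 + -4 = 1, A[1][2] + B[2][1] = -3 + 0 = -3) = -3 (attained at k = 2)
  C[1][2] = min over k of (A[1][0] + B[0][2] = -1 + 6 = 5, A[1][1] + B[1][2] = 5 + 3 = 8, A[1][2] + B[2][2] = -3 + 9 = 6) = 5 (attained at k = 0)
  C[2][0] = min over k of (A[2][0] + B[0][0] = 9 + 4 = 13, A[2][1] + B[1][0] = -5 + -1 = -6, A[2][2] + B[2][0] = 5 + 6 = 11) = -6 (attained at k = 1)
  C[2][1] = min over k of (A[2][0] + B[0][1] = 9 + 0 = 9, A[2][1] + B[1][1] = -5 + -4 = -9, A[2][2] + B[2][1] = 5 + 0 = 5) = -9 (attained at k = 1)
  C[2][2] = min over k of (A[2][0] + B[0][2] = 9 + 6 = 15, A[2][1] + B[1][2] = -5 + 3 = -2, A[2][2] + B[2][2] = 5 + 9 = 14) = -2 (attained at k = 1)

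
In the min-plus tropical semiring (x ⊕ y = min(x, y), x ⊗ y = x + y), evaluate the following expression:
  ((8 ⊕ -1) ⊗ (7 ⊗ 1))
((8 ⊕ -1) ⊗ (7 ⊗ 1)) = 7

Expand innermost to outermost. Recall ⊕ takes the minimum of its arguments and ⊗ takes their sum. Working out the expression ((8 ⊕ -1) ⊗ (7 ⊗ 1)) gives 7.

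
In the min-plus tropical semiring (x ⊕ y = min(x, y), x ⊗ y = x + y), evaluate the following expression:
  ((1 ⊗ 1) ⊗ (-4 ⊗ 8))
((1 ⊗ 1) ⊗ (-4 ⊗ 8)) = 6

Expand innermost to outermost. Recall ⊕ takes the minimum of its arguments and ⊗ takes their sum. Working out the expression ((1 ⊗ 1) ⊗ (-4 ⊗ 8)) gives 6.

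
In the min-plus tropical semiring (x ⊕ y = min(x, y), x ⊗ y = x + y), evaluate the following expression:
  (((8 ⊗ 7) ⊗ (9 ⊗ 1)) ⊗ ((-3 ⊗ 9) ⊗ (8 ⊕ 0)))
(((8 ⊗ 7) ⊗ (9 ⊗ 1)) ⊗ ((-3 ⊗ 9) ⊗ (8 ⊕ 0))) = 31

Expand innermost to outermost. Recall ⊕ takes the minimum of its arguments and ⊗ takes their sum. Working out the expression (((8 ⊗ 7) ⊗ (9 ⊗ 1)) ⊗ ((-3 ⊗ 9) ⊗ (8 ⊕ 0))) gives 31.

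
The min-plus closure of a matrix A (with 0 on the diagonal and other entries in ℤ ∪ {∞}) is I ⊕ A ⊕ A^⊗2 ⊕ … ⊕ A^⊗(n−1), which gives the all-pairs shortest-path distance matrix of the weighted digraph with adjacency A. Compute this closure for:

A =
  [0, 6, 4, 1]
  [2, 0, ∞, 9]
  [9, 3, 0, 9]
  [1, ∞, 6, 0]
Closure =
  [0, 6, 4, 1]
  [2, 0, 6, 3]
  [5, 3, 0, 6]
  [1, 7, 5, 0]

This is the Floyd-Warshall all-pairs shortest-path computation. For each intermediate vertex k = 0, 1, …, 3, update dist[i][j] ← min(dist[i][j], dist[i][k] + dist[k][j]). The final matrix gives, for each (i, j), the minimum total weight of any directed path from i to j (possibly empty when i = j).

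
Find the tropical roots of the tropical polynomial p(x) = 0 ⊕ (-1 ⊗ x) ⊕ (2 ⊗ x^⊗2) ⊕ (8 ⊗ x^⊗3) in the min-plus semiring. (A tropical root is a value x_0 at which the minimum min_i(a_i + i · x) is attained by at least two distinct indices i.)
Roots: {-6, -3, 1}

Each tropical root is a break point of the lower envelope of the lines y = a_i + i · x (there are 4 lines, with slopes 0, 1, ..., 3). Only the lines that attain the minimum somewhere contribute to roots; other lines are dominated. Here the surviving (envelope) indices are i = 3, i = 2, i = 1, i = 0.
Intersections between consecutive envelope lines give the roots: for adjacent envelope indices i < j the intersection is x = (a_i − a_j) / (j − i). Reading off the sorted break points: {-6, -3, 1}.
Verification: at each break x_0, at least two indices attain the minimum of min_i(a_i + i · x_0).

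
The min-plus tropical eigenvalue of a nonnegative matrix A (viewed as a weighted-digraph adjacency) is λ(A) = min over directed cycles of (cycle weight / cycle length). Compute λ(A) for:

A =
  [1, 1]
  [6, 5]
λ(A) = 1

Enumerate directed cycles and compute their means (weight / length). Sample:
  cycle 0 → 0: weight = 1, length = 1, mean = 1/1 ≈ 1.000
  cycle 1 → 1: weight = 5, length = 1, mean = 5/1 ≈ 5.000
  cycle 0 → 1 → 0: weight = 7, length = 2, mean = 7/2 ≈ 3.500
  cycle 1 → 0 → 1: weight = 7, length = 2, mean = 7/2 ≈ 3.500
Minimum mean = 1.000, attained e.g. along the cycle 0 → 0 with weight 1 and length 1. So λ(A) = 1/1 = 1.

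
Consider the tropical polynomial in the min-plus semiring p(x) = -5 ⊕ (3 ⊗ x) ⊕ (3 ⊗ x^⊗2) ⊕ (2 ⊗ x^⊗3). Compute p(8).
p(8) = -5

A tropical monomial a ⊗ x^⊗i evaluates to a + i · x. Evaluating each term at x = 8:
  Term 0 contributes -5 + 0 · 8 = -5
  Term 1 contributes 3 + 1 · 8 = 11
  Term 2 contributes 3 + 2 · 8 = 19
  Term 3 contributes 2 + 3 · 8 = 26
p(8) = ⊕ of these = min[-5, 11, 19, 26] = -5.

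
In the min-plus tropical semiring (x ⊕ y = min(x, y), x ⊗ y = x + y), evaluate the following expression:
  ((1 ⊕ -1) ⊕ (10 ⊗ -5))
((1 ⊕ -1) ⊕ (10 ⊗ -5)) = -1

Expand innermost to outermost. Recall ⊕ takes the minimum of its arguments and ⊗ takes their sum. Working out the expression ((1 ⊕ -1) ⊕ (10 ⊗ -5)) gives -1.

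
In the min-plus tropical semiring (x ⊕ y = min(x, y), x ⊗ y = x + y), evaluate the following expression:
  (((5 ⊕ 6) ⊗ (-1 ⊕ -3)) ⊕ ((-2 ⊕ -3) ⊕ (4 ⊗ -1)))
(((5 ⊕ 6) ⊗ (-1 ⊕ -3)) ⊕ ((-2 ⊕ -3) ⊕ (4 ⊗ -1))) = -3

Expand innermost to outermost. Recall ⊕ takes the minimum of its arguments and ⊗ takes their sum. Working out the expression (((5 ⊕ 6) ⊗ (-1 ⊕ -3)) ⊕ ((-2 ⊕ -3) ⊕ (4 ⊗ -1))) gives -3.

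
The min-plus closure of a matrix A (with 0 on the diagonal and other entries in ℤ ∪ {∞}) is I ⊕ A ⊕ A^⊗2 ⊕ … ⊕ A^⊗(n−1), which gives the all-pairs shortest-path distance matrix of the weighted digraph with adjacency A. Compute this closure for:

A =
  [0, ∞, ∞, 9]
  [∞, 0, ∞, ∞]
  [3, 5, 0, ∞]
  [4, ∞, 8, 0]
Closure =
  [0, 22, 17, 9]
  [∞, 0, ∞, ∞]
  [3, 5, 0, 12]
  [4, 13, 8, 0]

This is the Floyd-Warshall all-pairs shortest-path computation. For each intermediate vertex k = 0, 1, …, 3, update dist[i][j] ← min(dist[i][j], dist[i][k] + dist[k][j]). The final matrix gives, for each (i, j), the minimum total weight of any directed path from i to j (possibly empty when i = j).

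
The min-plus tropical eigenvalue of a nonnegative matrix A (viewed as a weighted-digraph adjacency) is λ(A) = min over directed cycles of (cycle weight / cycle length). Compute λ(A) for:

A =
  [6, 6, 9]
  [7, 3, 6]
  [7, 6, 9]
λ(A) = 3

Enumerate directed cycles and compute their means (weight / length). Sample:
  cycle 0 → 0: weight = 6, length = 1, mean = 6/1 ≈ 6.000
  cycle 1 → 1: weight = 3, length = 1, mean = 3/1 ≈ 3.000
  cycle 2 → 2: weight = 9, length = 1, mean = 9/1 ≈ 9.000
  cycle 0 → 1 → 0: weight = 13, length = 2, mean = 13/2 ≈ 6.500
  cycle 0 → 2 → 0: weight = 16, length = 2, mean = 16/2 ≈ 8.000
  cycle 1 → 0 → 1: weight = 13, length = 2, mean = 13/2 ≈ 6.500
Minimum mean = 3.000, attained e.g. along the cycle 1 → 1 with weight 3 and length 1. So λ(A) = 3/1 = 3.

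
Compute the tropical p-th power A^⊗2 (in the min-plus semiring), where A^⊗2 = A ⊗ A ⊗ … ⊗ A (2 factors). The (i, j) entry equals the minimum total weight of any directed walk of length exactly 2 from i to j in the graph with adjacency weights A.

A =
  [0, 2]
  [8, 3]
A^⊗2 =
  [0, 2]
  [8, 6]

Each entry (A^⊗2)_ij equals the minimum over all length-2 walks i = v_0 → v_1 → … → v_2 = j of Σ_t A[v_t][v_{t+1}]. For example, for (i, j) = (0, 1) we minimise over 2 possible intermediate vertex sequences; the minimum is 2, attained along the walk 0 → 0 → 1.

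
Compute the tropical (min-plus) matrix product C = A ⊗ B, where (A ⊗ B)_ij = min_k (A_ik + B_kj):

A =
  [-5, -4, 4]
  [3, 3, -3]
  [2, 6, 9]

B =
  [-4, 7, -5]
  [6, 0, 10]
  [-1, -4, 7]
A ⊗ B =
  [-9, -4, -10]
  [-4, -7, -2]
  [-2, 5, -3]

Apply the min-plus product entry-by-entry:
  C[0][0] = min over k of (A[0][0] + B[0][0] = -5 + -4 = -9, A[0][1] + B[1][0] = -4 + 6 = 2, A[0][2] + B[2][0] = 4 + -1 = 3) = -9 (attained at k = 0)
  C[0][1] = min over k of (A[0][0] + B[0][1] = -5 + 7 = 2, A[0][1] + B[1][1] = -4 + 0 = -4, A[0][2] + B[2][1] = 4 + -4 = 0) = -4 (attained at k = 1)
  C[0][2] = min over k of (A[0][0] + B[0][2] = -5 + -5 = -10, A[0][1] + B[1][2] = -4 + 10 = 6, A[0][2] + B[2][2] = 4 + 7 = 11) = -10 (attained at k = 0)
  C[1][0] = min over k of (A[1][0] + B[0][0] = 3 + -4 = -1, A[1][1] + B[1][0] = 3 + 6 = 9, A[1][2] + B[2][0] = -3 + -1 = -4) = -4 (attained at k = 2)
  C[1][1] = min over k of (A[1][0] + B[0][1] = 3 + 7 = 10, A[1][1] + B[1][1] = 3 + 0 = 3, A[1][2] + B[2][1] = -3 + -4 = -7) = -7 (attained at k = 2)
  C[1][2] = min over k of (A[1][0] + B[0][2] = 3 + -5 = -2, A[1][1] + B[1][2] = 3 + 10 = 13, A[1][2] + B[2][2] = -3 + 7 = 4) = -2 (attained at k = 0)
  C[2][0] = min over k of (A[2][0] + B[0][0] = 2 + -4 = -2, A[2][1] + B[1][0] = 6 + 6 = 12, A[2][2] + B[2][0] = 9 + -1 = 8) = -2 (attained at k = 0)
  C[2][1] = min over k of (A[2][0] + B[0][1] = 2 + 7 = 9, A[2][1] + B[1][1] = 6 + 0 = 6, A[2][2] + B[2][1] = 9 + -4 = 5) = 5 (attained at k = 2)
  C[2][2] = min over k of (A[2][0] + B[0][2] = 2 + -5 = -3, A[2][1] + B[1][2] = 6 + 10 = 16, A[2][2] + B[2][2] = 9 + 7 = 16) = -3 (attained at k = 0)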